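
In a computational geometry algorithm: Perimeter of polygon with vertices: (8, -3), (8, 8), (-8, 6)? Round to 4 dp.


Sides: (8, -3)->(8, 8): sqrt(121) = 11, (8, 8)->(-8, 6): sqrt(260) = 16.124515, (-8, 6)->(8, -3): sqrt(337) = 18.35756
Sum = 45.482075
Perimeter = 45.4821

45.4821


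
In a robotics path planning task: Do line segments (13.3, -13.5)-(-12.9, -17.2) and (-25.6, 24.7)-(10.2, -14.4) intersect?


Cross products: d1=153.43, d2=-1003.45, d3=-1144.77, d4=12.11
d1*d2 < 0 and d3*d4 < 0? yes

Yes, they intersect


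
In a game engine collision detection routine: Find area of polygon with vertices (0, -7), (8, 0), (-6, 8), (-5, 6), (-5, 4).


Shoelace sum: (0*0 - 8*(-7)) + (8*8 - (-6)*0) + ((-6)*6 - (-5)*8) + ((-5)*4 - (-5)*6) + ((-5)*(-7) - 0*4)
= 169
Area = |169|/2 = 84.5

84.5


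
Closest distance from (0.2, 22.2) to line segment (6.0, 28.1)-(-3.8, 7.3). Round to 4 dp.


Project P onto AB: t = 0.3396 (clamped to [0,1])
Closest point on segment: (2.6715, 21.0355)
Distance: 2.7321

2.7321


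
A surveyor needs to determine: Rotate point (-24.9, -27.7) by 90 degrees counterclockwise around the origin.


90° CCW: (x,y) -> (-y, x)
(-24.9,-27.7) -> (27.7, -24.9)

(27.7, -24.9)


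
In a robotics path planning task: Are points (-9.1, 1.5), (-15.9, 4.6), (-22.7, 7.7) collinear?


Cross product: ((-15.9)-(-9.1))*(7.7-1.5) - (4.6-1.5)*((-22.7)-(-9.1))
= 0

Yes, collinear


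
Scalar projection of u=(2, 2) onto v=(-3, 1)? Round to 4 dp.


u.v = -4, |v| = sqrt(10) = 3.1623
Scalar projection = u.v / |v| = -4 / sqrt(10) = -1.2649

-1.2649


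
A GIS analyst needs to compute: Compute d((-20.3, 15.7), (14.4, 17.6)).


dx=34.7, dy=1.9
d^2 = 34.7^2 + 1.9^2 = 1207.7
d = sqrt(1207.7) = 34.752

34.752


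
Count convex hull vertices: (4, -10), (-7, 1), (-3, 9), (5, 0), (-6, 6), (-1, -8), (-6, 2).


Convex hull vertices (CCW): (-7, 1), (-1, -8), (4, -10), (5, 0), (-3, 9), (-6, 6)
Count = 6

6


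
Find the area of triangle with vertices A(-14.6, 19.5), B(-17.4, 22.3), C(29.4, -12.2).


Area = |x_A(y_B-y_C) + x_B(y_C-y_A) + x_C(y_A-y_B)|/2
= |(-503.7) + 551.58 + (-82.32)|/2
= 34.44/2 = 17.22

17.22


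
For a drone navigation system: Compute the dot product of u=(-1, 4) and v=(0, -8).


u . v = u_x*v_x + u_y*v_y = (-1)*0 + 4*(-8)
= 0 + (-32) = -32

-32


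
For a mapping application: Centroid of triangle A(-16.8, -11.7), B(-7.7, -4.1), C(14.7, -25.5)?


Centroid = ((x_A+x_B+x_C)/3, (y_A+y_B+y_C)/3)
= (((-16.8)+(-7.7)+14.7)/3, ((-11.7)+(-4.1)+(-25.5))/3)
= (-3.2667, -13.7667)

(-3.2667, -13.7667)


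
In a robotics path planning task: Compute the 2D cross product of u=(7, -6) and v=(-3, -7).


u x v = u_x*v_y - u_y*v_x = 7*(-7) - (-6)*(-3)
= (-49) - 18 = -67

-67


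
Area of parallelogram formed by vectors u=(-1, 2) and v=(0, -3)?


|u x v| = |(-1)*(-3) - 2*0|
= |3 - 0| = 3

3


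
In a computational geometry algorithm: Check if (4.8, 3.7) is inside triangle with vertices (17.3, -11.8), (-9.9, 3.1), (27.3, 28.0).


Cross products: AB x AP = -235.35, BC x BP = -343.71, CA x CP = -652.5
All same sign? yes

Yes, inside


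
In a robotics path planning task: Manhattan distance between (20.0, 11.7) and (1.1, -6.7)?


|20-1.1| + |11.7-(-6.7)| = 18.9 + 18.4 = 37.3

37.3


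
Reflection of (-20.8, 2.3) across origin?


Reflection over origin: (x,y) -> (-x,-y)
(-20.8, 2.3) -> (20.8, -2.3)

(20.8, -2.3)


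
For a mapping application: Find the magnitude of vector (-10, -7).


|u| = sqrt((-10)^2 + (-7)^2) = sqrt(149) = 12.2066

12.2066


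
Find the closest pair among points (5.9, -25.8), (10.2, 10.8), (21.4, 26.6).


d(P0,P1) = 36.8517, d(P0,P2) = 54.6444, d(P1,P2) = 19.367
Closest: P1 and P2

Closest pair: (10.2, 10.8) and (21.4, 26.6), distance = 19.367


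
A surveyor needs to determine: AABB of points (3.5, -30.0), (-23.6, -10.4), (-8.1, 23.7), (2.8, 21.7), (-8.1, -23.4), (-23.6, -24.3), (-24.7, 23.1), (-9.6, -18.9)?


x range: [-24.7, 3.5]
y range: [-30, 23.7]
Bounding box: (-24.7,-30) to (3.5,23.7)

(-24.7,-30) to (3.5,23.7)


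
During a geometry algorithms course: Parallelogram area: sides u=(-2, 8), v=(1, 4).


|u x v| = |(-2)*4 - 8*1|
= |(-8) - 8| = 16

16


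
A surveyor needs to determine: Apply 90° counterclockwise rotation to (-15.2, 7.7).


90° CCW: (x,y) -> (-y, x)
(-15.2,7.7) -> (-7.7, -15.2)

(-7.7, -15.2)


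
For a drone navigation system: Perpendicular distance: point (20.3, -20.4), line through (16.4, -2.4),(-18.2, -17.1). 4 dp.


|cross product| = 680.13
|line direction| = sqrt(1413.25) = 37.5932
Distance = 680.13/sqrt(1413.25) = 18.0918

18.0918


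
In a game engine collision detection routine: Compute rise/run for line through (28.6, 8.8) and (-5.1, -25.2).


slope = (y2-y1)/(x2-x1) = ((-25.2)-8.8)/((-5.1)-28.6) = (-34)/(-33.7) = 1.0089

1.0089


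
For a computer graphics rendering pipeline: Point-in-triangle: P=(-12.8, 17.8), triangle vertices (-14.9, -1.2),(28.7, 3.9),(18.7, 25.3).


Cross products: AB x AP = 817.69, BC x BP = 749.1, CA x CP = -582.75
All same sign? no

No, outside


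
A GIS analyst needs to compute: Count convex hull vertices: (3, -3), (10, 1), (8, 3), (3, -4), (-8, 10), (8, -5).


Convex hull vertices (CCW): (-8, 10), (3, -4), (8, -5), (10, 1), (8, 3)
Count = 5

5


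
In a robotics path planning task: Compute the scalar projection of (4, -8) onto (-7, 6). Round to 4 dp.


u.v = -76, |v| = sqrt(85) = 9.2195
Scalar projection = u.v / |v| = -76 / sqrt(85) = -8.2434

-8.2434


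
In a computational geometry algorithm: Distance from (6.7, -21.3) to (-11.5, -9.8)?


dx=-18.2, dy=11.5
d^2 = (-18.2)^2 + 11.5^2 = 463.49
d = sqrt(463.49) = 21.5288

21.5288


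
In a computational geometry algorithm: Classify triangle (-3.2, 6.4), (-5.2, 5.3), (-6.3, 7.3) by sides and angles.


Side lengths squared: AB^2=5.21, BC^2=5.21, CA^2=10.42
Sorted: [5.21, 5.21, 10.42]
By sides: Isosceles, By angles: Right

Isosceles, Right


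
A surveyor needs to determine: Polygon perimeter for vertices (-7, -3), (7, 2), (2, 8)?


Sides: (-7, -3)->(7, 2): sqrt(221) = 14.866069, (7, 2)->(2, 8): sqrt(61) = 7.81025, (2, 8)->(-7, -3): sqrt(202) = 14.21267
Sum = 36.888989
Perimeter = 36.889

36.889


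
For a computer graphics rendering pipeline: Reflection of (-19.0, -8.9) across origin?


Reflection over origin: (x,y) -> (-x,-y)
(-19, -8.9) -> (19, 8.9)

(19, 8.9)


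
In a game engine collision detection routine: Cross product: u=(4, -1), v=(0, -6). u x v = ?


u x v = u_x*v_y - u_y*v_x = 4*(-6) - (-1)*0
= (-24) - 0 = -24

-24


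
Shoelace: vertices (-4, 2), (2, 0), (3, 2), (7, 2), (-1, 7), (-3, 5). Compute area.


Shoelace sum: ((-4)*0 - 2*2) + (2*2 - 3*0) + (3*2 - 7*2) + (7*7 - (-1)*2) + ((-1)*5 - (-3)*7) + ((-3)*2 - (-4)*5)
= 73
Area = |73|/2 = 36.5

36.5


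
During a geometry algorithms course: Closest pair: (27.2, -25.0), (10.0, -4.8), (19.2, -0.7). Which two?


d(P0,P1) = 26.5307, d(P0,P2) = 25.583, d(P1,P2) = 10.0722
Closest: P1 and P2

Closest pair: (10.0, -4.8) and (19.2, -0.7), distance = 10.0722


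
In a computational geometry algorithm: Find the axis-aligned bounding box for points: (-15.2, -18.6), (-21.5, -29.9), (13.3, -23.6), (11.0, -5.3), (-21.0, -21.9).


x range: [-21.5, 13.3]
y range: [-29.9, -5.3]
Bounding box: (-21.5,-29.9) to (13.3,-5.3)

(-21.5,-29.9) to (13.3,-5.3)


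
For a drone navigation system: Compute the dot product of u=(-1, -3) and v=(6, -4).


u . v = u_x*v_x + u_y*v_y = (-1)*6 + (-3)*(-4)
= (-6) + 12 = 6

6


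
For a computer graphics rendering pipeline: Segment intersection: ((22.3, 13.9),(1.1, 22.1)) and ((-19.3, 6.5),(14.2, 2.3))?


Cross products: d1=422.62, d2=608.28, d3=498, d4=312.34
d1*d2 < 0 and d3*d4 < 0? no

No, they don't intersect


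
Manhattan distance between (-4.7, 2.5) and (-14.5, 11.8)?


|(-4.7)-(-14.5)| + |2.5-11.8| = 9.8 + 9.3 = 19.1

19.1


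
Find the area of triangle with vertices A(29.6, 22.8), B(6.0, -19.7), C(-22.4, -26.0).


Area = |x_A(y_B-y_C) + x_B(y_C-y_A) + x_C(y_A-y_B)|/2
= |186.48 + (-292.8) + (-952)|/2
= 1058.32/2 = 529.16

529.16


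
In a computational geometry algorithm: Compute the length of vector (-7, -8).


|u| = sqrt((-7)^2 + (-8)^2) = sqrt(113) = 10.6301

10.6301


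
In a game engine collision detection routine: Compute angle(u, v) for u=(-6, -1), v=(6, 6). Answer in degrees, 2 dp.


u.v = -42, |u| = sqrt(37) = 6.0828, |v| = sqrt(72) = 8.4853
cos(theta) = u.v/(|u||v|) = -42/sqrt(2664) = -0.813733
theta = acos(-0.813733) = 144.46 degrees

144.46 degrees


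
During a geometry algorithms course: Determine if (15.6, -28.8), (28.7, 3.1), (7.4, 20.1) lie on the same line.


Cross product: (28.7-15.6)*(20.1-(-28.8)) - (3.1-(-28.8))*(7.4-15.6)
= 902.17

No, not collinear


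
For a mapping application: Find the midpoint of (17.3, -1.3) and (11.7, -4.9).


M = ((17.3+11.7)/2, ((-1.3)+(-4.9))/2)
= (14.5, -3.1)

(14.5, -3.1)


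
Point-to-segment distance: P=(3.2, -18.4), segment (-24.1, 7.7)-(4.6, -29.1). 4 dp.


Project P onto AB: t = 0.8008 (clamped to [0,1])
Closest point on segment: (-1.1183, -21.7678)
Distance: 5.4763

5.4763


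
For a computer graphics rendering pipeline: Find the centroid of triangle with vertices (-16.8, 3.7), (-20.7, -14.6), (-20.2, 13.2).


Centroid = ((x_A+x_B+x_C)/3, (y_A+y_B+y_C)/3)
= (((-16.8)+(-20.7)+(-20.2))/3, (3.7+(-14.6)+13.2)/3)
= (-19.2333, 0.7667)

(-19.2333, 0.7667)


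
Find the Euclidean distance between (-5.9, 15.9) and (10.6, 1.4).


dx=16.5, dy=-14.5
d^2 = 16.5^2 + (-14.5)^2 = 482.5
d = sqrt(482.5) = 21.9659

21.9659


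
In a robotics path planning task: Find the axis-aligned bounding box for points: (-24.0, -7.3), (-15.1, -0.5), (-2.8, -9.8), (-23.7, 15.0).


x range: [-24, -2.8]
y range: [-9.8, 15]
Bounding box: (-24,-9.8) to (-2.8,15)

(-24,-9.8) to (-2.8,15)


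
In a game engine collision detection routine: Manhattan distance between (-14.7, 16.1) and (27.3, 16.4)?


|(-14.7)-27.3| + |16.1-16.4| = 42 + 0.3 = 42.3

42.3


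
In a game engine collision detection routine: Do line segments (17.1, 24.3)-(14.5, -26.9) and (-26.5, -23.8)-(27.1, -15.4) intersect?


Cross products: d1=2211.92, d2=-510.56, d3=-2107.26, d4=615.22
d1*d2 < 0 and d3*d4 < 0? yes

Yes, they intersect


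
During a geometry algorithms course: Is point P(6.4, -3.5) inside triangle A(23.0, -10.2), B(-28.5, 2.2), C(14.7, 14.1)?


Cross products: AB x AP = -139.21, BC x BP = -661.55, CA x CP = -347.77
All same sign? yes

Yes, inside


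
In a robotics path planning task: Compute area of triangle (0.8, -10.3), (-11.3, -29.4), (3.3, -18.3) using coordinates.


Area = |x_A(y_B-y_C) + x_B(y_C-y_A) + x_C(y_A-y_B)|/2
= |(-8.88) + 90.4 + 63.03|/2
= 144.55/2 = 72.275

72.275


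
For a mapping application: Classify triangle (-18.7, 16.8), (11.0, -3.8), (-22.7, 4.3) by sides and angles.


Side lengths squared: AB^2=1306.45, BC^2=1201.3, CA^2=172.25
Sorted: [172.25, 1201.3, 1306.45]
By sides: Scalene, By angles: Acute

Scalene, Acute


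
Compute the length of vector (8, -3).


|u| = sqrt(8^2 + (-3)^2) = sqrt(73) = 8.544

8.544


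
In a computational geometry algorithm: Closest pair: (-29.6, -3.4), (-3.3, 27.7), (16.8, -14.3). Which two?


d(P0,P1) = 40.7296, d(P0,P2) = 47.6631, d(P1,P2) = 46.5619
Closest: P0 and P1

Closest pair: (-29.6, -3.4) and (-3.3, 27.7), distance = 40.7296


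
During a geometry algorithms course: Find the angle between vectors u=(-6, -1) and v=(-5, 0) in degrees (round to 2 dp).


u.v = 30, |u| = sqrt(37) = 6.0828, |v| = sqrt(25) = 5
cos(theta) = u.v/(|u||v|) = 30/sqrt(925) = 0.986394
theta = acos(0.986394) = 9.46 degrees

9.46 degrees


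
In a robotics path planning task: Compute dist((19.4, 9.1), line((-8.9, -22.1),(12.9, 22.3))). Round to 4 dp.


|cross product| = 576.36
|line direction| = sqrt(2446.6) = 49.4631
Distance = 576.36/sqrt(2446.6) = 11.6523

11.6523


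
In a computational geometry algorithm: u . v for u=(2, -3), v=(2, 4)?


u . v = u_x*v_x + u_y*v_y = 2*2 + (-3)*4
= 4 + (-12) = -8

-8


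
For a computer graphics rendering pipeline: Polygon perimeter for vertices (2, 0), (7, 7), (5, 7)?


Sides: (2, 0)->(7, 7): sqrt(74) = 8.602325, (7, 7)->(5, 7): sqrt(4) = 2, (5, 7)->(2, 0): sqrt(58) = 7.615773
Sum = 18.218098
Perimeter = 18.2181

18.2181


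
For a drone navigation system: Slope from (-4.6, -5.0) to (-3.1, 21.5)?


slope = (y2-y1)/(x2-x1) = (21.5-(-5))/((-3.1)-(-4.6)) = 26.5/1.5 = 17.6667

17.6667


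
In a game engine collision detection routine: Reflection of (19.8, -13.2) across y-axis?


Reflection over y-axis: (x,y) -> (-x,y)
(19.8, -13.2) -> (-19.8, -13.2)

(-19.8, -13.2)


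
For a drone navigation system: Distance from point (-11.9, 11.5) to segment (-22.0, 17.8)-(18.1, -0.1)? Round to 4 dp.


Project P onto AB: t = 0.2685 (clamped to [0,1])
Closest point on segment: (-11.2332, 12.9939)
Distance: 1.6359

1.6359


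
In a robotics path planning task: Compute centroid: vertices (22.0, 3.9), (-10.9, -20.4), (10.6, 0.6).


Centroid = ((x_A+x_B+x_C)/3, (y_A+y_B+y_C)/3)
= ((22+(-10.9)+10.6)/3, (3.9+(-20.4)+0.6)/3)
= (7.2333, -5.3)

(7.2333, -5.3)


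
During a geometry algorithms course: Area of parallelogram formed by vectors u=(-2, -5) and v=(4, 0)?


|u x v| = |(-2)*0 - (-5)*4|
= |0 - (-20)| = 20

20


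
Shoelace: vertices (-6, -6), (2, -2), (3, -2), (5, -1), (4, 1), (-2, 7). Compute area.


Shoelace sum: ((-6)*(-2) - 2*(-6)) + (2*(-2) - 3*(-2)) + (3*(-1) - 5*(-2)) + (5*1 - 4*(-1)) + (4*7 - (-2)*1) + ((-2)*(-6) - (-6)*7)
= 126
Area = |126|/2 = 63

63


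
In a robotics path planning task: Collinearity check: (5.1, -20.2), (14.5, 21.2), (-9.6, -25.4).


Cross product: (14.5-5.1)*((-25.4)-(-20.2)) - (21.2-(-20.2))*((-9.6)-5.1)
= 559.7

No, not collinear


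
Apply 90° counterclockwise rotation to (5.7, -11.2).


90° CCW: (x,y) -> (-y, x)
(5.7,-11.2) -> (11.2, 5.7)

(11.2, 5.7)


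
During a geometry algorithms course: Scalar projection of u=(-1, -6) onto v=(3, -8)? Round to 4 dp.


u.v = 45, |v| = sqrt(73) = 8.544
Scalar projection = u.v / |v| = 45 / sqrt(73) = 5.2669

5.2669


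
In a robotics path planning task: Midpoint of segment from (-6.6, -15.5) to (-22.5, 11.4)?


M = (((-6.6)+(-22.5))/2, ((-15.5)+11.4)/2)
= (-14.55, -2.05)

(-14.55, -2.05)


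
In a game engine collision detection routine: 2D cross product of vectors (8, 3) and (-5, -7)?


u x v = u_x*v_y - u_y*v_x = 8*(-7) - 3*(-5)
= (-56) - (-15) = -41

-41


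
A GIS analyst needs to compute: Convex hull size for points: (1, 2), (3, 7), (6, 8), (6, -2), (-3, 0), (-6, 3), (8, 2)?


Convex hull vertices (CCW): (-6, 3), (-3, 0), (6, -2), (8, 2), (6, 8), (3, 7)
Count = 6

6


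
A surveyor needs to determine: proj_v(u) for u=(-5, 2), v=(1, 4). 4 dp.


u.v = 3, |v| = sqrt(17) = 4.1231
Scalar projection = u.v / |v| = 3 / sqrt(17) = 0.7276

0.7276


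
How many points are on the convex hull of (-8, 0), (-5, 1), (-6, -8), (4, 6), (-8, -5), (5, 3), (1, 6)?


Convex hull vertices (CCW): (-8, -5), (-6, -8), (5, 3), (4, 6), (1, 6), (-8, 0)
Count = 6

6


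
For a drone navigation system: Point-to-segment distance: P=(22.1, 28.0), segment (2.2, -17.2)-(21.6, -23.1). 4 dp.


Project P onto AB: t = 0.2903 (clamped to [0,1])
Closest point on segment: (7.8326, -18.913)
Distance: 49.0346

49.0346


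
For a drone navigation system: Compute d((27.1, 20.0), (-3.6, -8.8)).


dx=-30.7, dy=-28.8
d^2 = (-30.7)^2 + (-28.8)^2 = 1771.93
d = sqrt(1771.93) = 42.0943

42.0943


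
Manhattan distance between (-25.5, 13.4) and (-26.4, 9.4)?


|(-25.5)-(-26.4)| + |13.4-9.4| = 0.9 + 4 = 4.9

4.9


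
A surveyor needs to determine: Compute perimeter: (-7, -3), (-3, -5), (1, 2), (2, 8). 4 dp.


Sides: (-7, -3)->(-3, -5): sqrt(20) = 4.472136, (-3, -5)->(1, 2): sqrt(65) = 8.062258, (1, 2)->(2, 8): sqrt(37) = 6.082763, (2, 8)->(-7, -3): sqrt(202) = 14.21267
Sum = 32.829827
Perimeter = 32.8298

32.8298


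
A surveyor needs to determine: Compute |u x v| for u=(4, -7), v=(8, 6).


|u x v| = |4*6 - (-7)*8|
= |24 - (-56)| = 80

80


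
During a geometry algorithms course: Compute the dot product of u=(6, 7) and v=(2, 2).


u . v = u_x*v_x + u_y*v_y = 6*2 + 7*2
= 12 + 14 = 26

26


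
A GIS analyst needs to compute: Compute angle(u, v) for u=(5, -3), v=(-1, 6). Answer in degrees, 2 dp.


u.v = -23, |u| = sqrt(34) = 5.831, |v| = sqrt(37) = 6.0828
cos(theta) = u.v/(|u||v|) = -23/sqrt(1258) = -0.648466
theta = acos(-0.648466) = 130.43 degrees

130.43 degrees


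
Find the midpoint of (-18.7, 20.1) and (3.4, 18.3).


M = (((-18.7)+3.4)/2, (20.1+18.3)/2)
= (-7.65, 19.2)

(-7.65, 19.2)


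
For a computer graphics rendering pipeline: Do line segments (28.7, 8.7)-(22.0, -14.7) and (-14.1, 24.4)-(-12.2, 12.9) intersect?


Cross products: d1=462.37, d2=340.86, d3=-1106.71, d4=-985.2
d1*d2 < 0 and d3*d4 < 0? no

No, they don't intersect


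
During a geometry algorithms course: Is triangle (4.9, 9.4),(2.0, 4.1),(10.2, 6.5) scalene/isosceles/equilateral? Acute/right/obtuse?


Side lengths squared: AB^2=36.5, BC^2=73, CA^2=36.5
Sorted: [36.5, 36.5, 73]
By sides: Isosceles, By angles: Right

Isosceles, Right


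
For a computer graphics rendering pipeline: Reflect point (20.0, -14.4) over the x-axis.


Reflection over x-axis: (x,y) -> (x,-y)
(20, -14.4) -> (20, 14.4)

(20, 14.4)


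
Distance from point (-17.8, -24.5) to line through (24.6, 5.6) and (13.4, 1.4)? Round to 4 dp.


|cross product| = 159.04
|line direction| = sqrt(143.08) = 11.9616
Distance = 159.04/sqrt(143.08) = 13.2959

13.2959


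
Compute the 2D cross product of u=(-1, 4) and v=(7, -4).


u x v = u_x*v_y - u_y*v_x = (-1)*(-4) - 4*7
= 4 - 28 = -24

-24


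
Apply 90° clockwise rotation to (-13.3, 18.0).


90° CW: (x,y) -> (y, -x)
(-13.3,18) -> (18, 13.3)

(18, 13.3)


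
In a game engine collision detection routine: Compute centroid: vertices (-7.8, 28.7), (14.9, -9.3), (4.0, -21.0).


Centroid = ((x_A+x_B+x_C)/3, (y_A+y_B+y_C)/3)
= (((-7.8)+14.9+4)/3, (28.7+(-9.3)+(-21))/3)
= (3.7, -0.5333)

(3.7, -0.5333)


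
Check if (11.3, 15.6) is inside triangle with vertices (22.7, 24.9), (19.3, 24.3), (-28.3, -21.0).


Cross products: AB x AP = 24.78, BC x BP = 51.72, CA x CP = 48.96
All same sign? yes

Yes, inside


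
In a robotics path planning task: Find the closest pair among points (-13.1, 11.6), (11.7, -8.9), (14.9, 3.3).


d(P0,P1) = 32.1759, d(P0,P2) = 29.2043, d(P1,P2) = 12.6127
Closest: P1 and P2

Closest pair: (11.7, -8.9) and (14.9, 3.3), distance = 12.6127


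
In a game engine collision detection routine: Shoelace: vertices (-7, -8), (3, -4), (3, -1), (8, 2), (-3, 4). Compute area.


Shoelace sum: ((-7)*(-4) - 3*(-8)) + (3*(-1) - 3*(-4)) + (3*2 - 8*(-1)) + (8*4 - (-3)*2) + ((-3)*(-8) - (-7)*4)
= 165
Area = |165|/2 = 82.5

82.5


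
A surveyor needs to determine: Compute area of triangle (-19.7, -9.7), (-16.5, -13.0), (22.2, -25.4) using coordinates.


Area = |x_A(y_B-y_C) + x_B(y_C-y_A) + x_C(y_A-y_B)|/2
= |(-244.28) + 259.05 + 73.26|/2
= 88.03/2 = 44.015

44.015


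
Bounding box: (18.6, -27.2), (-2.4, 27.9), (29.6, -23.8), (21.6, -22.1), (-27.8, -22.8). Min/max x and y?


x range: [-27.8, 29.6]
y range: [-27.2, 27.9]
Bounding box: (-27.8,-27.2) to (29.6,27.9)

(-27.8,-27.2) to (29.6,27.9)


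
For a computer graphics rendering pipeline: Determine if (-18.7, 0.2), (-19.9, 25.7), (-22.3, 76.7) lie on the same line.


Cross product: ((-19.9)-(-18.7))*(76.7-0.2) - (25.7-0.2)*((-22.3)-(-18.7))
= 0

Yes, collinear


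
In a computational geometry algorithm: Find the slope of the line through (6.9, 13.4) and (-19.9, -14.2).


slope = (y2-y1)/(x2-x1) = ((-14.2)-13.4)/((-19.9)-6.9) = (-27.6)/(-26.8) = 1.0299

1.0299


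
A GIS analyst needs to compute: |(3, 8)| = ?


|u| = sqrt(3^2 + 8^2) = sqrt(73) = 8.544

8.544


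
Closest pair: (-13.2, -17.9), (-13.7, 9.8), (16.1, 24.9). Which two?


d(P0,P1) = 27.7045, d(P0,P2) = 51.8684, d(P1,P2) = 33.4073
Closest: P0 and P1

Closest pair: (-13.2, -17.9) and (-13.7, 9.8), distance = 27.7045


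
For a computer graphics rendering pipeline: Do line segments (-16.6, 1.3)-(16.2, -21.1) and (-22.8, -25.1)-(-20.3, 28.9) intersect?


Cross products: d1=-268.8, d2=-2096, d3=-1004.8, d4=822.4
d1*d2 < 0 and d3*d4 < 0? no

No, they don't intersect


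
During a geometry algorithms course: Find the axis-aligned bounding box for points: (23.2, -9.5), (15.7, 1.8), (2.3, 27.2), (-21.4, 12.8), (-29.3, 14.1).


x range: [-29.3, 23.2]
y range: [-9.5, 27.2]
Bounding box: (-29.3,-9.5) to (23.2,27.2)

(-29.3,-9.5) to (23.2,27.2)


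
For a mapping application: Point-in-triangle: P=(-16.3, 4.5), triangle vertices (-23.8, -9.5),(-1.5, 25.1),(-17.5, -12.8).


Cross products: AB x AP = 52.7, BC x BP = -231.32, CA x CP = -112.95
All same sign? no

No, outside


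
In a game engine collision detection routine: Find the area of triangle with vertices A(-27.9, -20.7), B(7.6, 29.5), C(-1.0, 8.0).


Area = |x_A(y_B-y_C) + x_B(y_C-y_A) + x_C(y_A-y_B)|/2
= |(-599.85) + 218.12 + 50.2|/2
= 331.53/2 = 165.765

165.765


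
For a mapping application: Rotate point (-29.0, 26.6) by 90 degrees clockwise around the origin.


90° CW: (x,y) -> (y, -x)
(-29,26.6) -> (26.6, 29)

(26.6, 29)


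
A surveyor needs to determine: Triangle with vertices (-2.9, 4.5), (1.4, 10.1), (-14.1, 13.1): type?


Side lengths squared: AB^2=49.85, BC^2=249.25, CA^2=199.4
Sorted: [49.85, 199.4, 249.25]
By sides: Scalene, By angles: Right

Scalene, Right


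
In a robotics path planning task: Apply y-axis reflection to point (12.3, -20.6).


Reflection over y-axis: (x,y) -> (-x,y)
(12.3, -20.6) -> (-12.3, -20.6)

(-12.3, -20.6)


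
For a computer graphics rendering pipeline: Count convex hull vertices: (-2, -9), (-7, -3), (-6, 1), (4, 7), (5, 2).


Convex hull vertices (CCW): (-7, -3), (-2, -9), (5, 2), (4, 7), (-6, 1)
Count = 5

5


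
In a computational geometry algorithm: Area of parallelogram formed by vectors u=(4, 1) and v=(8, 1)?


|u x v| = |4*1 - 1*8|
= |4 - 8| = 4

4


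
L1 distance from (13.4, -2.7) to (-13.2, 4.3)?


|13.4-(-13.2)| + |(-2.7)-4.3| = 26.6 + 7 = 33.6

33.6


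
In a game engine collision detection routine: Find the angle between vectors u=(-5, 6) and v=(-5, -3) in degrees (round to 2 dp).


u.v = 7, |u| = sqrt(61) = 7.8102, |v| = sqrt(34) = 5.831
cos(theta) = u.v/(|u||v|) = 7/sqrt(2074) = 0.153707
theta = acos(0.153707) = 81.16 degrees

81.16 degrees


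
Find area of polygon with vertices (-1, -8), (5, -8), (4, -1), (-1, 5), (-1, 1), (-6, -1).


Shoelace sum: ((-1)*(-8) - 5*(-8)) + (5*(-1) - 4*(-8)) + (4*5 - (-1)*(-1)) + ((-1)*1 - (-1)*5) + ((-1)*(-1) - (-6)*1) + ((-6)*(-8) - (-1)*(-1))
= 152
Area = |152|/2 = 76

76


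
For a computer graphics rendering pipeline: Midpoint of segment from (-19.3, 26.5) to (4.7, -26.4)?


M = (((-19.3)+4.7)/2, (26.5+(-26.4))/2)
= (-7.3, 0.05)

(-7.3, 0.05)


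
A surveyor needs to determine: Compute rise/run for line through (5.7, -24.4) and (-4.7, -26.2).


slope = (y2-y1)/(x2-x1) = ((-26.2)-(-24.4))/((-4.7)-5.7) = (-1.8)/(-10.4) = 0.1731

0.1731


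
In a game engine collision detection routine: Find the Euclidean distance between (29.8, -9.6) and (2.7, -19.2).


dx=-27.1, dy=-9.6
d^2 = (-27.1)^2 + (-9.6)^2 = 826.57
d = sqrt(826.57) = 28.7501

28.7501


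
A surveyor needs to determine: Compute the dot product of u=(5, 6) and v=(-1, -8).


u . v = u_x*v_x + u_y*v_y = 5*(-1) + 6*(-8)
= (-5) + (-48) = -53

-53


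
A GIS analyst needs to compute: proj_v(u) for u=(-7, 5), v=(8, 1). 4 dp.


u.v = -51, |v| = sqrt(65) = 8.0623
Scalar projection = u.v / |v| = -51 / sqrt(65) = -6.3258

-6.3258


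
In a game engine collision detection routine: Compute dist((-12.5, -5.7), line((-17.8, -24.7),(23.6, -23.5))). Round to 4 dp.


|cross product| = 780.24
|line direction| = sqrt(1715.4) = 41.4174
Distance = 780.24/sqrt(1715.4) = 18.8385

18.8385


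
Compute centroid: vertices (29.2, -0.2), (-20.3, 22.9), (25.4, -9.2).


Centroid = ((x_A+x_B+x_C)/3, (y_A+y_B+y_C)/3)
= ((29.2+(-20.3)+25.4)/3, ((-0.2)+22.9+(-9.2))/3)
= (11.4333, 4.5)

(11.4333, 4.5)


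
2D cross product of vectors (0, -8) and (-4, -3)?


u x v = u_x*v_y - u_y*v_x = 0*(-3) - (-8)*(-4)
= 0 - 32 = -32

-32


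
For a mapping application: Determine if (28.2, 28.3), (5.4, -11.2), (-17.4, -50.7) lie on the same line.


Cross product: (5.4-28.2)*((-50.7)-28.3) - ((-11.2)-28.3)*((-17.4)-28.2)
= 0

Yes, collinear


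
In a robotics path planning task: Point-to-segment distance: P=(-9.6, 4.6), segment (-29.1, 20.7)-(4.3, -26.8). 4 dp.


Project P onto AB: t = 0.42 (clamped to [0,1])
Closest point on segment: (-15.0731, 0.7516)
Distance: 6.6907

6.6907


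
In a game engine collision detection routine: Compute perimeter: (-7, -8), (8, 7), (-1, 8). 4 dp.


Sides: (-7, -8)->(8, 7): sqrt(450) = 21.213203, (8, 7)->(-1, 8): sqrt(82) = 9.055385, (-1, 8)->(-7, -8): sqrt(292) = 17.088007
Sum = 47.356595
Perimeter = 47.3566

47.3566


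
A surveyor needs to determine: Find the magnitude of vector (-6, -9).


|u| = sqrt((-6)^2 + (-9)^2) = sqrt(117) = 10.8167

10.8167


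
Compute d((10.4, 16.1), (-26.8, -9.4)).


dx=-37.2, dy=-25.5
d^2 = (-37.2)^2 + (-25.5)^2 = 2034.09
d = sqrt(2034.09) = 45.1009

45.1009


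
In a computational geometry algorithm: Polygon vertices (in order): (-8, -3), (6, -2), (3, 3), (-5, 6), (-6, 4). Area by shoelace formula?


Shoelace sum: ((-8)*(-2) - 6*(-3)) + (6*3 - 3*(-2)) + (3*6 - (-5)*3) + ((-5)*4 - (-6)*6) + ((-6)*(-3) - (-8)*4)
= 157
Area = |157|/2 = 78.5

78.5


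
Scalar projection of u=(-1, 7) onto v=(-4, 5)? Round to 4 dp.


u.v = 39, |v| = sqrt(41) = 6.4031
Scalar projection = u.v / |v| = 39 / sqrt(41) = 6.0908

6.0908


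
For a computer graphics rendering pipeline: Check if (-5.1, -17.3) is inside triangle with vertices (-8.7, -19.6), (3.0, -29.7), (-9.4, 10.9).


Cross products: AB x AP = 63.27, BC x BP = 175.1, CA x CP = 111.41
All same sign? yes

Yes, inside


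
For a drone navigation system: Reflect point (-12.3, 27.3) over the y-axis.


Reflection over y-axis: (x,y) -> (-x,y)
(-12.3, 27.3) -> (12.3, 27.3)

(12.3, 27.3)


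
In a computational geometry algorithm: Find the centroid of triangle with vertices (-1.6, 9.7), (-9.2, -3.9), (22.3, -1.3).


Centroid = ((x_A+x_B+x_C)/3, (y_A+y_B+y_C)/3)
= (((-1.6)+(-9.2)+22.3)/3, (9.7+(-3.9)+(-1.3))/3)
= (3.8333, 1.5)

(3.8333, 1.5)


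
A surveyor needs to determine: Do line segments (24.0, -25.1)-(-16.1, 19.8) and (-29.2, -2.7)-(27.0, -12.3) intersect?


Cross products: d1=-748.16, d2=1390.26, d3=1490.44, d4=-647.98
d1*d2 < 0 and d3*d4 < 0? yes

Yes, they intersect


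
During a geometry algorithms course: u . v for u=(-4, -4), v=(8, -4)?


u . v = u_x*v_x + u_y*v_y = (-4)*8 + (-4)*(-4)
= (-32) + 16 = -16

-16


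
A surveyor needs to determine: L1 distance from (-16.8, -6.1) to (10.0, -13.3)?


|(-16.8)-10| + |(-6.1)-(-13.3)| = 26.8 + 7.2 = 34

34


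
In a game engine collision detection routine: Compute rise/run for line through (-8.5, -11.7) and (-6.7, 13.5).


slope = (y2-y1)/(x2-x1) = (13.5-(-11.7))/((-6.7)-(-8.5)) = 25.2/1.8 = 14

14


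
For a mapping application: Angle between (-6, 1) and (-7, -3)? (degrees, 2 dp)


u.v = 39, |u| = sqrt(37) = 6.0828, |v| = sqrt(58) = 7.6158
cos(theta) = u.v/(|u||v|) = 39/sqrt(2146) = 0.841879
theta = acos(0.841879) = 32.66 degrees

32.66 degrees


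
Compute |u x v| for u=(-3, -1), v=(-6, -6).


|u x v| = |(-3)*(-6) - (-1)*(-6)|
= |18 - 6| = 12

12


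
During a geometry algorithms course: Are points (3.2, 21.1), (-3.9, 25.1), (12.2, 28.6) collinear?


Cross product: ((-3.9)-3.2)*(28.6-21.1) - (25.1-21.1)*(12.2-3.2)
= -89.25

No, not collinear


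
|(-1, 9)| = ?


|u| = sqrt((-1)^2 + 9^2) = sqrt(82) = 9.0554

9.0554


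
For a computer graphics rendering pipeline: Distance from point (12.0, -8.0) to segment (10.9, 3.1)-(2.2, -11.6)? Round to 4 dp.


Project P onto AB: t = 0.5264 (clamped to [0,1])
Closest point on segment: (6.3201, -4.6384)
Distance: 6.6001

6.6001


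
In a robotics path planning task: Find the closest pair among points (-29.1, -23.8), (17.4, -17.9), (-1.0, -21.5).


d(P0,P1) = 46.8728, d(P0,P2) = 28.194, d(P1,P2) = 18.7489
Closest: P1 and P2

Closest pair: (17.4, -17.9) and (-1.0, -21.5), distance = 18.7489


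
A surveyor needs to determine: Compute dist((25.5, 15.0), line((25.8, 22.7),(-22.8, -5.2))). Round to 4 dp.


|cross product| = 365.85
|line direction| = sqrt(3140.37) = 56.039
Distance = 365.85/sqrt(3140.37) = 6.5285

6.5285


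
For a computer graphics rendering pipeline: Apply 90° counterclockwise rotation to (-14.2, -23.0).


90° CCW: (x,y) -> (-y, x)
(-14.2,-23) -> (23, -14.2)

(23, -14.2)


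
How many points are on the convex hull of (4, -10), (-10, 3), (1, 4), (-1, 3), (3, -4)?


Convex hull vertices (CCW): (-10, 3), (4, -10), (3, -4), (1, 4)
Count = 4

4


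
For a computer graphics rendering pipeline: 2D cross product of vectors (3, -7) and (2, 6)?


u x v = u_x*v_y - u_y*v_x = 3*6 - (-7)*2
= 18 - (-14) = 32

32


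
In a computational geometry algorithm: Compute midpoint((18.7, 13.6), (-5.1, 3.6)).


M = ((18.7+(-5.1))/2, (13.6+3.6)/2)
= (6.8, 8.6)

(6.8, 8.6)


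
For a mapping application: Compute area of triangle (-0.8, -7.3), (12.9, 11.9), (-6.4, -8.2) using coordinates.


Area = |x_A(y_B-y_C) + x_B(y_C-y_A) + x_C(y_A-y_B)|/2
= |(-16.08) + (-11.61) + 122.88|/2
= 95.19/2 = 47.595

47.595


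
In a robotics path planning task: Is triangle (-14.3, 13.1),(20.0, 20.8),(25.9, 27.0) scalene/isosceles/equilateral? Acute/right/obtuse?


Side lengths squared: AB^2=1235.78, BC^2=73.25, CA^2=1809.25
Sorted: [73.25, 1235.78, 1809.25]
By sides: Scalene, By angles: Obtuse

Scalene, Obtuse


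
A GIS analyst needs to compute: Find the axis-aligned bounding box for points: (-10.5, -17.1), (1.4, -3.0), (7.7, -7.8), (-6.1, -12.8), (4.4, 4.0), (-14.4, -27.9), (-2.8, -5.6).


x range: [-14.4, 7.7]
y range: [-27.9, 4]
Bounding box: (-14.4,-27.9) to (7.7,4)

(-14.4,-27.9) to (7.7,4)


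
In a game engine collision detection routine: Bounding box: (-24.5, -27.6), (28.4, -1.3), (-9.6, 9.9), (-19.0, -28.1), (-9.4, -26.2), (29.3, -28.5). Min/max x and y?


x range: [-24.5, 29.3]
y range: [-28.5, 9.9]
Bounding box: (-24.5,-28.5) to (29.3,9.9)

(-24.5,-28.5) to (29.3,9.9)


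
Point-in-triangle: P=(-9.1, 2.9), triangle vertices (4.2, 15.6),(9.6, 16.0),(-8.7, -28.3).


Cross products: AB x AP = -63.26, BC x BP = -588.68, CA x CP = 420.04
All same sign? no

No, outside


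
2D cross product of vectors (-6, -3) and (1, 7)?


u x v = u_x*v_y - u_y*v_x = (-6)*7 - (-3)*1
= (-42) - (-3) = -39

-39


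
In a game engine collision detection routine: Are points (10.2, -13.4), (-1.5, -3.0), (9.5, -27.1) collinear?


Cross product: ((-1.5)-10.2)*((-27.1)-(-13.4)) - ((-3)-(-13.4))*(9.5-10.2)
= 167.57

No, not collinear


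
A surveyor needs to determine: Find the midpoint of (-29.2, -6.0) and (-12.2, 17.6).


M = (((-29.2)+(-12.2))/2, ((-6)+17.6)/2)
= (-20.7, 5.8)

(-20.7, 5.8)


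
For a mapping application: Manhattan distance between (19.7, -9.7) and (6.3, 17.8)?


|19.7-6.3| + |(-9.7)-17.8| = 13.4 + 27.5 = 40.9

40.9


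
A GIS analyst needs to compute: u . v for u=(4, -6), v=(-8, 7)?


u . v = u_x*v_x + u_y*v_y = 4*(-8) + (-6)*7
= (-32) + (-42) = -74

-74


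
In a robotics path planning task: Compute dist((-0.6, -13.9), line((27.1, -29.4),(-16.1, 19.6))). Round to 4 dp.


|cross product| = 687.7
|line direction| = sqrt(4267.24) = 65.3241
Distance = 687.7/sqrt(4267.24) = 10.5275

10.5275


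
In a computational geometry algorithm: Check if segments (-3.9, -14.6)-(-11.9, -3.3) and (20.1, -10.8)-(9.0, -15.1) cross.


Cross products: d1=-61.02, d2=-220.85, d3=-301.6, d4=-141.77
d1*d2 < 0 and d3*d4 < 0? no

No, they don't intersect


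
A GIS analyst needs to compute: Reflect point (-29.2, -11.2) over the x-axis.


Reflection over x-axis: (x,y) -> (x,-y)
(-29.2, -11.2) -> (-29.2, 11.2)

(-29.2, 11.2)


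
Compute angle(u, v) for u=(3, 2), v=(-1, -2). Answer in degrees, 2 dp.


u.v = -7, |u| = sqrt(13) = 3.6056, |v| = sqrt(5) = 2.2361
cos(theta) = u.v/(|u||v|) = -7/sqrt(65) = -0.868243
theta = acos(-0.868243) = 150.26 degrees

150.26 degrees


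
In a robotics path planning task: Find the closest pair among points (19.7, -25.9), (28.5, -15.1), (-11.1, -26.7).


d(P0,P1) = 13.9313, d(P0,P2) = 30.8104, d(P1,P2) = 41.264
Closest: P0 and P1

Closest pair: (19.7, -25.9) and (28.5, -15.1), distance = 13.9313


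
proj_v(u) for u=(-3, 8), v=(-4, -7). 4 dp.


u.v = -44, |v| = sqrt(65) = 8.0623
Scalar projection = u.v / |v| = -44 / sqrt(65) = -5.4575

-5.4575


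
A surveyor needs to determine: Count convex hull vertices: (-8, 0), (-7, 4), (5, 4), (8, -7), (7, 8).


Convex hull vertices (CCW): (-8, 0), (8, -7), (7, 8), (-7, 4)
Count = 4

4


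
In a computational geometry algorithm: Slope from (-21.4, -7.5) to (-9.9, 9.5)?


slope = (y2-y1)/(x2-x1) = (9.5-(-7.5))/((-9.9)-(-21.4)) = 17/11.5 = 1.4783

1.4783


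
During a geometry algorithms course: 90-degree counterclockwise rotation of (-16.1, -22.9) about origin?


90° CCW: (x,y) -> (-y, x)
(-16.1,-22.9) -> (22.9, -16.1)

(22.9, -16.1)


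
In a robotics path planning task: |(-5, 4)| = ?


|u| = sqrt((-5)^2 + 4^2) = sqrt(41) = 6.4031

6.4031


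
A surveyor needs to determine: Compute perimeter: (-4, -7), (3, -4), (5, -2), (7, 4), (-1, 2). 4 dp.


Sides: (-4, -7)->(3, -4): sqrt(58) = 7.615773, (3, -4)->(5, -2): sqrt(8) = 2.828427, (5, -2)->(7, 4): sqrt(40) = 6.324555, (7, 4)->(-1, 2): sqrt(68) = 8.246211, (-1, 2)->(-4, -7): sqrt(90) = 9.486833
Sum = 34.501799
Perimeter = 34.5018

34.5018


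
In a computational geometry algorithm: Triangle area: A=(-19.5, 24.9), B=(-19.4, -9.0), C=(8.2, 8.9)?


Area = |x_A(y_B-y_C) + x_B(y_C-y_A) + x_C(y_A-y_B)|/2
= |349.05 + 310.4 + 277.98|/2
= 937.43/2 = 468.715

468.715


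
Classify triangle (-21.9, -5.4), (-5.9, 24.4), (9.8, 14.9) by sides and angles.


Side lengths squared: AB^2=1144.04, BC^2=336.74, CA^2=1416.98
Sorted: [336.74, 1144.04, 1416.98]
By sides: Scalene, By angles: Acute

Scalene, Acute


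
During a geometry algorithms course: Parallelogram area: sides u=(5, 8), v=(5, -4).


|u x v| = |5*(-4) - 8*5|
= |(-20) - 40| = 60

60


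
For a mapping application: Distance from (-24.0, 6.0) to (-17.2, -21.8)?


dx=6.8, dy=-27.8
d^2 = 6.8^2 + (-27.8)^2 = 819.08
d = sqrt(819.08) = 28.6196

28.6196


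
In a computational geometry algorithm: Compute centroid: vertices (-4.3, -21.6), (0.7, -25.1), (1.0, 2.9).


Centroid = ((x_A+x_B+x_C)/3, (y_A+y_B+y_C)/3)
= (((-4.3)+0.7+1)/3, ((-21.6)+(-25.1)+2.9)/3)
= (-0.8667, -14.6)

(-0.8667, -14.6)


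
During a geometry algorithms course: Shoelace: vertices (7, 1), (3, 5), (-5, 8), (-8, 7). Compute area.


Shoelace sum: (7*5 - 3*1) + (3*8 - (-5)*5) + ((-5)*7 - (-8)*8) + ((-8)*1 - 7*7)
= 53
Area = |53|/2 = 26.5

26.5


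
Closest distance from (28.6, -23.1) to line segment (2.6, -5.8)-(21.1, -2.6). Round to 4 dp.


Project P onto AB: t = 1 (clamped to [0,1])
Closest point on segment: (21.1, -2.6)
Distance: 21.8289

21.8289


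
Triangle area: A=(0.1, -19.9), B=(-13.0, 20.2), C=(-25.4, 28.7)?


Area = |x_A(y_B-y_C) + x_B(y_C-y_A) + x_C(y_A-y_B)|/2
= |(-0.85) + (-631.8) + 1018.54|/2
= 385.89/2 = 192.945

192.945


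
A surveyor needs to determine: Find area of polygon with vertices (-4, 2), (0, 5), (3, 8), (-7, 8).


Shoelace sum: ((-4)*5 - 0*2) + (0*8 - 3*5) + (3*8 - (-7)*8) + ((-7)*2 - (-4)*8)
= 63
Area = |63|/2 = 31.5

31.5


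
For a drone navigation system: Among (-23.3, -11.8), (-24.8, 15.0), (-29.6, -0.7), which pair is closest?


d(P0,P1) = 26.8419, d(P0,P2) = 12.7632, d(P1,P2) = 16.4174
Closest: P0 and P2

Closest pair: (-23.3, -11.8) and (-29.6, -0.7), distance = 12.7632


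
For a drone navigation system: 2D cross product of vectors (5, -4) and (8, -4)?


u x v = u_x*v_y - u_y*v_x = 5*(-4) - (-4)*8
= (-20) - (-32) = 12

12


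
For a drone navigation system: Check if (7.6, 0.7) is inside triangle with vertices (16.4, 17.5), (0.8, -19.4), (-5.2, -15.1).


Cross products: AB x AP = -62.64, BC x BP = -149.84, CA x CP = -76
All same sign? yes

Yes, inside


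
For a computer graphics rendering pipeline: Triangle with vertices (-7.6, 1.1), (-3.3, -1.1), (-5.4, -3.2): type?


Side lengths squared: AB^2=23.33, BC^2=8.82, CA^2=23.33
Sorted: [8.82, 23.33, 23.33]
By sides: Isosceles, By angles: Acute

Isosceles, Acute


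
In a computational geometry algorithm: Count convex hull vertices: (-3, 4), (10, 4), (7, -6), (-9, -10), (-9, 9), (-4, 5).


Convex hull vertices (CCW): (-9, -10), (7, -6), (10, 4), (-9, 9)
Count = 4

4


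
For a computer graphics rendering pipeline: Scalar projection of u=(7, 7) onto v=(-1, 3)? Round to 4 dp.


u.v = 14, |v| = sqrt(10) = 3.1623
Scalar projection = u.v / |v| = 14 / sqrt(10) = 4.4272

4.4272


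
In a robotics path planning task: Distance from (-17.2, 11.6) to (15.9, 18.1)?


dx=33.1, dy=6.5
d^2 = 33.1^2 + 6.5^2 = 1137.86
d = sqrt(1137.86) = 33.7322

33.7322


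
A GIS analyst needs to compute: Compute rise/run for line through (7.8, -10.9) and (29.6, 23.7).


slope = (y2-y1)/(x2-x1) = (23.7-(-10.9))/(29.6-7.8) = 34.6/21.8 = 1.5872

1.5872


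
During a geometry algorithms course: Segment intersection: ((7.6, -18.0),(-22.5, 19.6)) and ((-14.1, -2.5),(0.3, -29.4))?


Cross products: d1=360.53, d2=92.28, d3=349.37, d4=617.62
d1*d2 < 0 and d3*d4 < 0? no

No, they don't intersect


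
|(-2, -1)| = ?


|u| = sqrt((-2)^2 + (-1)^2) = sqrt(5) = 2.2361

2.2361


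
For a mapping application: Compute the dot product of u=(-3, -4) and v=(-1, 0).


u . v = u_x*v_x + u_y*v_y = (-3)*(-1) + (-4)*0
= 3 + 0 = 3

3


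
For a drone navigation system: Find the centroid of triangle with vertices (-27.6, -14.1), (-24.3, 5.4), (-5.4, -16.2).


Centroid = ((x_A+x_B+x_C)/3, (y_A+y_B+y_C)/3)
= (((-27.6)+(-24.3)+(-5.4))/3, ((-14.1)+5.4+(-16.2))/3)
= (-19.1, -8.3)

(-19.1, -8.3)


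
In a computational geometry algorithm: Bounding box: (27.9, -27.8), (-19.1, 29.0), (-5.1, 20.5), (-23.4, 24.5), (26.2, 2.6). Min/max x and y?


x range: [-23.4, 27.9]
y range: [-27.8, 29]
Bounding box: (-23.4,-27.8) to (27.9,29)

(-23.4,-27.8) to (27.9,29)


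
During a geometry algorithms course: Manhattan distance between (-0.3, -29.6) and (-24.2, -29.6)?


|(-0.3)-(-24.2)| + |(-29.6)-(-29.6)| = 23.9 + 0 = 23.9

23.9


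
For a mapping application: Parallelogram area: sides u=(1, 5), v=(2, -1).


|u x v| = |1*(-1) - 5*2|
= |(-1) - 10| = 11

11


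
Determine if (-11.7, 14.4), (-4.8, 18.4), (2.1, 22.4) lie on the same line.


Cross product: ((-4.8)-(-11.7))*(22.4-14.4) - (18.4-14.4)*(2.1-(-11.7))
= 0

Yes, collinear


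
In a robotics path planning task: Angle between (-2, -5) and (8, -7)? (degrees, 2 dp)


u.v = 19, |u| = sqrt(29) = 5.3852, |v| = sqrt(113) = 10.6301
cos(theta) = u.v/(|u||v|) = 19/sqrt(3277) = 0.331906
theta = acos(0.331906) = 70.62 degrees

70.62 degrees


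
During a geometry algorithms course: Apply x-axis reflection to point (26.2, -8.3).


Reflection over x-axis: (x,y) -> (x,-y)
(26.2, -8.3) -> (26.2, 8.3)

(26.2, 8.3)
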